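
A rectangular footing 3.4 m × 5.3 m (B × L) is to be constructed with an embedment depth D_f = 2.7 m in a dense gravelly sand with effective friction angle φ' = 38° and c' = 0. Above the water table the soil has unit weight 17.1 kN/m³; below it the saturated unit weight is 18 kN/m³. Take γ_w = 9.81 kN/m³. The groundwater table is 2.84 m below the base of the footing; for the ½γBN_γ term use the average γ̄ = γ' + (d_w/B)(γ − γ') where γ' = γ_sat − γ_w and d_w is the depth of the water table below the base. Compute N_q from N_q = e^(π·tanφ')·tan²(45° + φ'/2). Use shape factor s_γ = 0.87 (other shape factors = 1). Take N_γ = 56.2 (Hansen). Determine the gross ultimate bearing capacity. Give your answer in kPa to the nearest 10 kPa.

q_ult ≈ 3560 kPa

tan38° = 0.7813, so N_q = e^(π×0.7813)·tan²(64°) = 11.64 × 4.204 = 48.93.
Effective surcharge at the founding depth q = γ·D_f = 17.1 × 2.7 = 46.17 kPa.
With d_w = 2.84 m < B, γ̄ = 8.19 + (2.84/3.4) × (17.1 − 8.19) = 15.632 kN/m³.
q_ult = q·N_q + 0.5·γ·B·N_γ·s_γ
     = 46.17 × 48.933 + 0.5 × 15.632 × 3.4 × 56.2 × 0.87
     = 2259.2 + 1299.4 = 3558.6 kPa.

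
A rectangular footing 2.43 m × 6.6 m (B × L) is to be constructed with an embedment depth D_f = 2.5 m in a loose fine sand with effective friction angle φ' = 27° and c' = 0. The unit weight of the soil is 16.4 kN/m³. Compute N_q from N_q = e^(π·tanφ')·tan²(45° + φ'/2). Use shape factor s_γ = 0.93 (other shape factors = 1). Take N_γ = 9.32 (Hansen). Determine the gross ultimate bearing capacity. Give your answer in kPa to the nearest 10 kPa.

tan27° = 0.5095, so N_q = e^(π×0.5095)·tan²(58.5°) = 4.957 × 2.663 = 13.2.
Effective surcharge at the founding depth q = γ·D_f = 16.4 × 2.5 = 41 kPa.
q_ult = q·N_q + 0.5·γ·B·N_γ·s_γ
     = 41 × 13.199 + 0.5 × 16.4 × 2.43 × 9.32 × 0.93
     = 541.17 + 172.71 = 713.88 kPa.

q_ult ≈ 710 kPa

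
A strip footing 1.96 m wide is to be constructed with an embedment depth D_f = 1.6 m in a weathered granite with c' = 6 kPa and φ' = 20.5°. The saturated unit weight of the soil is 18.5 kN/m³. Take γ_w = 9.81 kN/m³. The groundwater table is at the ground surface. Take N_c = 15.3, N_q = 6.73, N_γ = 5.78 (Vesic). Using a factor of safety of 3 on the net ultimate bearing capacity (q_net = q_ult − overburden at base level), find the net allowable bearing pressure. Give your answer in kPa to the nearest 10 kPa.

With the water table at the surface the whole profile is submerged: γ' = 18.5 − 9.81 = 8.69 kN/m³, so q = γ'·D_f = 13.904 kPa; the same γ' applies in the ½γBN_γ term.
q_ult = c·N_c + q·N_q + 0.5·γ·B·N_γ
     = 6 × 15.3 + 13.904 × 6.73 + 0.5 × 8.69 × 1.96 × 5.78
     = 91.8 + 93.574 + 49.224 = 234.6 kPa.
q_net = 234.6 − 13.904 = 220.69 kPa.
q_all(net) = 220.69 / 3 = 73.565 kPa.

q_all(net) ≈ 70 kPa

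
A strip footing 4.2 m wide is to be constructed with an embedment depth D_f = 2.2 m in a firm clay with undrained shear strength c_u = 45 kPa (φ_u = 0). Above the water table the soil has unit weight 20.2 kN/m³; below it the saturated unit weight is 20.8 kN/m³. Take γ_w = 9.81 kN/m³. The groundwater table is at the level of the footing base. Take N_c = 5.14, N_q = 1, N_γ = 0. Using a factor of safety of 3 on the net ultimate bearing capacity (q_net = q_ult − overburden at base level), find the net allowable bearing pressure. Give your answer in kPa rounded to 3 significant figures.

q_all(net) ≈ 77.1 kPa

Overburden at base level: q = 20.2 × 2.2 = 44.44 kPa.
Cohesion term c·N_c = 45 × 5.14 = 231.3 kPa; surcharge term q·N_q = 44.44 × 1 = 44.44 kPa.
q_ult = 231.3 + 44.44 = 275.74 kPa.
q_net = 275.74 − 44.44 = 231.3 kPa.
q_all(net) = 231.3 / 3 = 77.1 kPa.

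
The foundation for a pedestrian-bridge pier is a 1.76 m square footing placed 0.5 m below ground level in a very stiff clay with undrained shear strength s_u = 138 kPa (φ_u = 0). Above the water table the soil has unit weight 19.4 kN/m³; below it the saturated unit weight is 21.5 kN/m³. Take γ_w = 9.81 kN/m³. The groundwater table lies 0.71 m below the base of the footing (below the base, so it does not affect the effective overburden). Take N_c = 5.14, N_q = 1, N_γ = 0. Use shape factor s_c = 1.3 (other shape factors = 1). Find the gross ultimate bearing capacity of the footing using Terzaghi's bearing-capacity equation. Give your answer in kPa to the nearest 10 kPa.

Overburden at base level: q = 19.4 × 0.5 = 9.7 kPa.
Cohesion term c·N_c·s_c = 138 × 5.14 × 1.3 = 922.12 kPa; surcharge term q·N_q = 9.7 × 1 = 9.7 kPa.
q_ult = 922.12 + 9.7 = 931.82 kPa.

q_ult ≈ 930 kPa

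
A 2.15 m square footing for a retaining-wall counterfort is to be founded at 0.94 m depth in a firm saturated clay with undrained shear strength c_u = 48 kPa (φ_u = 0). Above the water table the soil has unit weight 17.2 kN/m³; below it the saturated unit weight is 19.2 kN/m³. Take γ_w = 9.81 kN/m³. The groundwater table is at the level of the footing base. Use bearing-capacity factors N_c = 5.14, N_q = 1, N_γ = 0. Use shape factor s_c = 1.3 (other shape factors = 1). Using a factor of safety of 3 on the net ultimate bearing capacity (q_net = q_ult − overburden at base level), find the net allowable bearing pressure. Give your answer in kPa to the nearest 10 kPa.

q_all(net) ≈ 110 kPa

Effective surcharge at the founding depth q = γ·D_f = 17.2 × 0.94 = 16.168 kPa.
q_ult = c·N_c·s_c + q·N_q
     = 48 × 5.14 × 1.3 + 16.168 × 1
     = 320.74 + 16.168 = 336.9 kPa.
q_net = 336.9 − 16.168 = 320.74 kPa.
q_all(net) = 320.74 / 3 = 106.91 kPa.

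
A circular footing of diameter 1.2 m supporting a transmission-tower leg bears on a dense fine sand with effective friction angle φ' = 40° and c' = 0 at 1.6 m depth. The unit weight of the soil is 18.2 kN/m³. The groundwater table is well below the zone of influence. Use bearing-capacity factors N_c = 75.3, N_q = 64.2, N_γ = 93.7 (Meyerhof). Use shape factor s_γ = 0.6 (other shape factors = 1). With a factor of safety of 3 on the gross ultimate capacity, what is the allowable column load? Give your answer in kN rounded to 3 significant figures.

P_all ≈ 936 kN

Overburden at base level: q = 18.2 × 1.6 = 29.12 kPa.
Surcharge term q·N_q = 29.12 × 64.2 = 1869.5 kPa; self-weight term 0.5·γ·B·N_γ·s_γ = 0.5 × 18.2 × 1.2 × 93.7 × 0.6 = 613.92 kPa.
q_ult = 1869.5 + 613.92 = 2483.4 kPa.
Gross allowable pressure q_all = 2483.4 / 3 = 827.81 kPa.
Footing area = 1.131 m², so allowable column load = 827.81 × 1.131 = 936.25 kN.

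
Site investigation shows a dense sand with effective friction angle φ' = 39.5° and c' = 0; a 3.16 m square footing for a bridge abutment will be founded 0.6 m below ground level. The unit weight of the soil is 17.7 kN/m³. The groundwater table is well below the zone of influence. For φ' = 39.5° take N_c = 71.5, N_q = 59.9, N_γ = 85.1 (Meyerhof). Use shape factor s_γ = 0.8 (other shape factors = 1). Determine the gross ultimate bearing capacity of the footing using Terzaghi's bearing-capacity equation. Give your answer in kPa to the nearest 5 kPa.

Overburden at base level: q = 17.7 × 0.6 = 10.62 kPa.
Surcharge term q·N_q = 10.62 × 59.9 = 636.14 kPa; self-weight term 0.5·γ·B·N_γ·s_γ = 0.5 × 17.7 × 3.16 × 85.1 × 0.8 = 1903.9 kPa.
q_ult = 636.14 + 1903.9 = 2540.1 kPa.

q_ult ≈ 2540 kPa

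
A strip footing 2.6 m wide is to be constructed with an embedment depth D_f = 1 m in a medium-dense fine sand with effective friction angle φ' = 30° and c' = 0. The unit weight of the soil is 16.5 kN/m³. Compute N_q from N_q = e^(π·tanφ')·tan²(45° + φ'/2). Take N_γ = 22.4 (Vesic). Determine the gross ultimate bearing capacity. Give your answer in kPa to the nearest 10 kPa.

q_ult ≈ 780 kPa

tan30° = 0.5774, so N_q = e^(π×0.5774)·tan²(60°) = 6.134 × 3.0 = 18.4.
Effective surcharge at the founding depth q = γ·D_f = 16.5 × 1 = 16.5 kPa.
q_ult = q·N_q + 0.5·γ·B·N_γ
     = 16.5 × 18.401 + 0.5 × 16.5 × 2.6 × 22.4
     = 303.62 + 480.48 = 784.1 kPa.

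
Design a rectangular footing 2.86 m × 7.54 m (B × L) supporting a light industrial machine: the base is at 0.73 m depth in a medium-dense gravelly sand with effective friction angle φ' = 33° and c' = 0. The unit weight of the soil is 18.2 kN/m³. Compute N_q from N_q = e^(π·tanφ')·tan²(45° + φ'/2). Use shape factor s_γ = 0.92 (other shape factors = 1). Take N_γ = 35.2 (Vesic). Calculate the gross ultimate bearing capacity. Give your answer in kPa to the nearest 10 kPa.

tan33° = 0.6494, so N_q = e^(π×0.6494)·tan²(61.5°) = 7.692 × 3.392 = 26.09.
q = γ·D_f = 18.2 × 0.73 = 13.286 kPa.
q·N_q = 13.286 × 26.092 = 346.66 kPa
0.5·γ·B·N_γ·s_γ = 0.5 × 18.2 × 2.86 × 35.2 × 0.92 = 842.83 kPa
q_ult = 346.66 + 842.83 = 1189.5 kPa.

q_ult ≈ 1190 kPa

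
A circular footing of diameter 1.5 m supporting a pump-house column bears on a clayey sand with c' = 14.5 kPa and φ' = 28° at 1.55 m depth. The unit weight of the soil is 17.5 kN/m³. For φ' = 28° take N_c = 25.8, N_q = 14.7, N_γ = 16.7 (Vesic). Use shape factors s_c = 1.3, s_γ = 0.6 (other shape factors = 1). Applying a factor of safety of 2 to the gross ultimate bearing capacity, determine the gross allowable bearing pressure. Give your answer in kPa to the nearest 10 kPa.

Overburden at base level: q = 17.5 × 1.55 = 27.125 kPa.
Cohesion term c·N_c·s_c = 14.5 × 25.8 × 1.3 = 486.33 kPa; surcharge term q·N_q = 27.125 × 14.7 = 398.74 kPa; self-weight term 0.5·γ·B·N_γ·s_γ = 0.5 × 17.5 × 1.5 × 16.7 × 0.6 = 131.51 kPa.
q_ult = 486.33 + 398.74 + 131.51 = 1016.6 kPa.
q_all = q_ult / FS = 1016.6 / 2 = 508.29 kPa.

q_all ≈ 510 kPa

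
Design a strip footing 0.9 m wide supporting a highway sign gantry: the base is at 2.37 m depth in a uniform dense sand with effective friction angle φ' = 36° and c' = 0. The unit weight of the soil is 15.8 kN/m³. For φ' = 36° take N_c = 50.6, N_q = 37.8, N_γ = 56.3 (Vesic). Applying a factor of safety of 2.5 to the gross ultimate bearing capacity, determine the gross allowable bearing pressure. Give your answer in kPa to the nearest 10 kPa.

Effective surcharge at the founding depth q = γ·D_f = 15.8 × 2.37 = 37.446 kPa.
q_ult = q·N_q + 0.5·γ·B·N_γ
     = 37.446 × 37.8 + 0.5 × 15.8 × 0.9 × 56.3
     = 1415.5 + 400.29 = 1815.8 kPa.
q_all = q_ult / FS = 1815.8 / 2.5 = 726.3 kPa.

q_all ≈ 730 kPa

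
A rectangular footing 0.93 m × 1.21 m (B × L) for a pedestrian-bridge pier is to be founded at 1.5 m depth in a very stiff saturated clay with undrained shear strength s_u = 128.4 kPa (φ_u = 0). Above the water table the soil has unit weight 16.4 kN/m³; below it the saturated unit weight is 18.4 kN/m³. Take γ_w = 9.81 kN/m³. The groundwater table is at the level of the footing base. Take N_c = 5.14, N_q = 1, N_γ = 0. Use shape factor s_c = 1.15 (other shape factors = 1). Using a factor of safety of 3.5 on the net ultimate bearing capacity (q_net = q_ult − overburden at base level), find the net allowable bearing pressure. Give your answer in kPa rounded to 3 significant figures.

q_all(net) ≈ 217 kPa

q = γ·D_f = 16.4 × 1.5 = 24.6 kPa.
c·N_c·s_c = 128.4 × 5.14 × 1.15 = 758.97 kPa
q·N_q = 24.6 × 1 = 24.6 kPa
q_ult = 758.97 + 24.6 = 783.57 kPa.
q_net = 783.57 − 24.6 = 758.97 kPa.
q_all(net) = 758.97 / 3.5 = 216.85 kPa.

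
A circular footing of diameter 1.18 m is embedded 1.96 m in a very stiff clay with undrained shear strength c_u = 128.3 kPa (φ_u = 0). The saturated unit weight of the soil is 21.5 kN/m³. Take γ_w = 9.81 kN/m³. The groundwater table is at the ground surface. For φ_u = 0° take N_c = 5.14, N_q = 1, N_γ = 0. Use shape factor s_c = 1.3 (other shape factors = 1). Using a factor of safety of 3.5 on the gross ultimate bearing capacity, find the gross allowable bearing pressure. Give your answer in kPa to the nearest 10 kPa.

γ' = 21.5 − 9.81 = 11.69 kN/m³ (submerged throughout). q = 11.69 × 1.96 = 22.912 kPa.
c·N_c·s_c = 128.3 × 5.14 × 1.3 = 857.3 kPa
q·N_q = 22.912 × 1 = 22.912 kPa
q_ult = 857.3 + 22.912 = 880.21 kPa.
q_all = 880.21 / 3.5 = 251.49 kPa.

q_all ≈ 250 kPa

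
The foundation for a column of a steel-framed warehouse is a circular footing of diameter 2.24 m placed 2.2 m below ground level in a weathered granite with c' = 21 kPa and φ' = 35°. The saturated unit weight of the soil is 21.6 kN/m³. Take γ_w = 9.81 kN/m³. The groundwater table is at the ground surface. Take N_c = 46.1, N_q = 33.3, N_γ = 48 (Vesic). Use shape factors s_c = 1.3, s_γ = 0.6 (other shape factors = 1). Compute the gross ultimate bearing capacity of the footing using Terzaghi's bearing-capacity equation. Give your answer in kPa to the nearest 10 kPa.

Water table at ground surface, so effective unit weight γ' = 21.6 − 9.81 = 11.79 kN/m³ is used throughout; overburden q = 11.79 × 2.2 = 25.938 kPa; the same γ' applies in the ½γBN_γ term.
Cohesion term c·N_c·s_c = 21 × 46.1 × 1.3 = 1258.5 kPa; surcharge term q·N_q = 25.938 × 33.3 = 863.74 kPa; self-weight term 0.5·γ·B·N_γ·s_γ = 0.5 × 11.79 × 2.24 × 48 × 0.6 = 380.3 kPa.
q_ult = 1258.5 + 863.74 + 380.3 = 2502.6 kPa.

q_ult ≈ 2500 kPa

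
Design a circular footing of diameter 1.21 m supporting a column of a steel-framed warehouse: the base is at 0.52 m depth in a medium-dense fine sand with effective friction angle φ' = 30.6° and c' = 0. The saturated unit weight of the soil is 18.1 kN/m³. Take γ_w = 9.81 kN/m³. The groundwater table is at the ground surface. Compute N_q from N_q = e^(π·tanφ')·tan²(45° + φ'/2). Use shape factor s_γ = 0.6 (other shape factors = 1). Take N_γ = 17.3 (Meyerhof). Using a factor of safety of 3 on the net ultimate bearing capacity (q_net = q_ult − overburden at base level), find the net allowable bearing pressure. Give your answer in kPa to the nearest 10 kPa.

N_q = e^(π·tan30.6°)·tan²(60.3°) = 19.7.
γ' = 18.1 − 9.81 = 8.29 kN/m³ (submerged throughout). q = 8.29 × 0.52 = 4.3108 kPa; the same γ' applies in the ½γBN_γ term.
q·N_q = 4.3108 × 19.704 = 84.938 kPa
0.5·γ·B·N_γ·s_γ = 0.5 × 8.29 × 1.21 × 17.3 × 0.6 = 52.06 kPa
q_ult = 84.938 + 52.06 = 137 kPa.
q_net = 137 − 4.3108 = 132.69 kPa.
q_all(net) = 132.69 / 3 = 44.229 kPa.

q_all(net) ≈ 40 kPa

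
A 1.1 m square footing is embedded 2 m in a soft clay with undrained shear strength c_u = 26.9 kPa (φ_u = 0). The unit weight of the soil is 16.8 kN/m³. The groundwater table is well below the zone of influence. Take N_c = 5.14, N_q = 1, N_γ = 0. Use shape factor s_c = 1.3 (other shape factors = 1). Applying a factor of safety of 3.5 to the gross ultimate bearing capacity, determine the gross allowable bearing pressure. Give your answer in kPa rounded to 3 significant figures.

q_all ≈ 61 kPa

Effective surcharge at the founding depth q = γ·D_f = 16.8 × 2 = 33.6 kPa.
q_ult = c·N_c·s_c + q·N_q
     = 26.9 × 5.14 × 1.3 + 33.6 × 1
     = 179.75 + 33.6 = 213.35 kPa.
q_all = q_ult / FS = 213.35 / 3.5 = 60.956 kPa.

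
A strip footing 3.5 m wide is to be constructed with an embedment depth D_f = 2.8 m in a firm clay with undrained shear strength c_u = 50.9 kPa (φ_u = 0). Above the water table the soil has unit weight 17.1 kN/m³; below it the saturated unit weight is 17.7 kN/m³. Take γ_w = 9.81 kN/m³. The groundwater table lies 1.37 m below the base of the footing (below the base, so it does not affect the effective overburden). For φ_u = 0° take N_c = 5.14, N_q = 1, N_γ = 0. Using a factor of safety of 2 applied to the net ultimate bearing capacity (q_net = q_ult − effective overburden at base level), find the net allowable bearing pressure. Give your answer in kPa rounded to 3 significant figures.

q_all(net) ≈ 131 kPa

Effective surcharge at the founding depth q = γ·D_f = 17.1 × 2.8 = 47.88 kPa.
q_ult = c·N_c + q·N_q
     = 50.9 × 5.14 + 47.88 × 1
     = 261.63 + 47.88 = 309.51 kPa.
Net ultimate: q_net = 309.51 − 47.88 = 261.63 kPa.
q_all(net) = 261.63 / 2 = 130.81 kPa.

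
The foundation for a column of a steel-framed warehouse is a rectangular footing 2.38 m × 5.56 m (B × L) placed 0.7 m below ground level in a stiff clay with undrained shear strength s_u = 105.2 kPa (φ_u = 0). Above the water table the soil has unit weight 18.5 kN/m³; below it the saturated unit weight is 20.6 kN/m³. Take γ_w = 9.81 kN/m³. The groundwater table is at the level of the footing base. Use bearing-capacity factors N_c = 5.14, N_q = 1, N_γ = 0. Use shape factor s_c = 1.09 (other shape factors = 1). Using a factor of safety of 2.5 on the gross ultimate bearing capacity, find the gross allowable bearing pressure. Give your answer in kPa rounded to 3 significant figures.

q_all ≈ 241 kPa

Effective surcharge at the founding depth q = γ·D_f = 18.5 × 0.7 = 12.95 kPa.
q_ult = c·N_c·s_c + q·N_q
     = 105.2 × 5.14 × 1.09 + 12.95 × 1
     = 589.39 + 12.95 = 602.34 kPa.
q_all = 602.34 / 2.5 = 240.94 kPa.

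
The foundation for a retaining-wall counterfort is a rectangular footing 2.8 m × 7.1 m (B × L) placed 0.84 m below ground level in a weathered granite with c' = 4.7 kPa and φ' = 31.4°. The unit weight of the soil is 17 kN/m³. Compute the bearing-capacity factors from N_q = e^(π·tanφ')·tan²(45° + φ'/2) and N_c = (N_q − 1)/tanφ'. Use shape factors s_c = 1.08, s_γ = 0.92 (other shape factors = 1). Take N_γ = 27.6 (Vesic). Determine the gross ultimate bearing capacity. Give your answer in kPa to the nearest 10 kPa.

q_ult ≈ 1080 kPa

tan31.4° = 0.6104, so N_q = e^(π×0.6104)·tan²(60.7°) = 6.805 × 3.175 = 21.61.
N_c = (21.61 − 1)/tan31.4° = 33.76.
Effective surcharge at the founding depth q = γ·D_f = 17 × 0.84 = 14.28 kPa.
q_ult = c·N_c·s_c + q·N_q + 0.5·γ·B·N_γ·s_γ
     = 4.7 × 33.762 × 1.08 + 14.28 × 21.608 + 0.5 × 17 × 2.8 × 27.6 × 0.92
     = 171.38 + 308.57 + 604.33 = 1084.3 kPa.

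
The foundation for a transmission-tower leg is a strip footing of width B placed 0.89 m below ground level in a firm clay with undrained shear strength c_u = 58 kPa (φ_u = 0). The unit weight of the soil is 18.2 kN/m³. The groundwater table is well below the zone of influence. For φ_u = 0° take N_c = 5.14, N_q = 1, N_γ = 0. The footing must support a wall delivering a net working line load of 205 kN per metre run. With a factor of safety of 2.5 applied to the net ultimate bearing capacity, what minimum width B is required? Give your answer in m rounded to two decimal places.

B = 1.72 m

Overburden at base level: q = 18.2 × 0.89 = 16.198 kPa.
Cohesion term c·N_c = 58 × 5.14 = 298.12 kPa; surcharge term q·N_q = 16.198 × 1 = 16.198 kPa.
q_ult = 298.12 + 16.198 = 314.32 kPa.
For φ = 0 the ½γBN_γ term vanishes, so q_ult is independent of B. q_net = 314.32 − 16.198 = 298.12 kPa; q_all(net) = 298.12/2.5 = 119.25 kPa.
Required width B = w / q_all(net) = 205 / 119.25 = 1.719 m.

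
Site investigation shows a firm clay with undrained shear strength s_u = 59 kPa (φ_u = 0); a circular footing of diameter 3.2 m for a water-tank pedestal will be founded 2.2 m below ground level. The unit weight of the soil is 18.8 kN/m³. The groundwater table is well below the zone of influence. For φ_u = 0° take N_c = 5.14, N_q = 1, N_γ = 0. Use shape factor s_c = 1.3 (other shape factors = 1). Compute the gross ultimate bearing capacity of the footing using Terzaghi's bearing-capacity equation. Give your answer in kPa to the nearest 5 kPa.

q_ult ≈ 435 kPa

Overburden at base level: q = 18.8 × 2.2 = 41.36 kPa.
Cohesion term c·N_c·s_c = 59 × 5.14 × 1.3 = 394.24 kPa; surcharge term q·N_q = 41.36 × 1 = 41.36 kPa.
q_ult = 394.24 + 41.36 = 435.6 kPa.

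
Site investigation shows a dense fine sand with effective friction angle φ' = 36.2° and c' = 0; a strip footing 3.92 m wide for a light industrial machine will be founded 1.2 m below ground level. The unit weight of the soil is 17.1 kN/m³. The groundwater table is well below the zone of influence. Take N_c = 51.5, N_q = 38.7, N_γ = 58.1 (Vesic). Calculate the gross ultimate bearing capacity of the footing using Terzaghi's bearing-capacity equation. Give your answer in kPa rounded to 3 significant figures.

Overburden at base level: q = 17.1 × 1.2 = 20.52 kPa.
Surcharge term q·N_q = 20.52 × 38.7 = 794.12 kPa; self-weight term 0.5·γ·B·N_γ = 0.5 × 17.1 × 3.92 × 58.1 = 1947.3 kPa.
q_ult = 794.12 + 1947.3 = 2741.4 kPa.

q_ult ≈ 2740 kPa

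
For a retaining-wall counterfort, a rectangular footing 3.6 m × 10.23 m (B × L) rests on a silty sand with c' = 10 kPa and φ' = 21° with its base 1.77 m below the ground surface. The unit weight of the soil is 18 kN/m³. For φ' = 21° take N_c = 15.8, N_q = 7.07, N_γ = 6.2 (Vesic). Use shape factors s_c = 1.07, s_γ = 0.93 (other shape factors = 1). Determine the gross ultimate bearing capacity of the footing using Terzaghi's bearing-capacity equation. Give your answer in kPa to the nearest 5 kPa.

Overburden at base level: q = 18 × 1.77 = 31.86 kPa.
Cohesion term c·N_c·s_c = 10 × 15.8 × 1.07 = 169.06 kPa; surcharge term q·N_q = 31.86 × 7.07 = 225.25 kPa; self-weight term 0.5·γ·B·N_γ·s_γ = 0.5 × 18 × 3.6 × 6.2 × 0.93 = 186.82 kPa.
q_ult = 169.06 + 225.25 + 186.82 = 581.13 kPa.

q_ult ≈ 580 kPa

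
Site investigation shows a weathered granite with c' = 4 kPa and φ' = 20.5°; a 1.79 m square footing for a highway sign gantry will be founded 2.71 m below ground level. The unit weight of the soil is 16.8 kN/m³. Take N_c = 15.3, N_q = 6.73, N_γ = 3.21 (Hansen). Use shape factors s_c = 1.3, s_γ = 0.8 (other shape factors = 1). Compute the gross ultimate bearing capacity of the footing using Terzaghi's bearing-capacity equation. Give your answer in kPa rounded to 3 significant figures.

Overburden at base level: q = 16.8 × 2.71 = 45.528 kPa.
Cohesion term c·N_c·s_c = 4 × 15.3 × 1.3 = 79.56 kPa; surcharge term q·N_q = 45.528 × 6.73 = 306.4 kPa; self-weight term 0.5·γ·B·N_γ·s_γ = 0.5 × 16.8 × 1.79 × 3.21 × 0.8 = 38.612 kPa.
q_ult = 79.56 + 306.4 + 38.612 = 424.58 kPa.

q_ult ≈ 425 kPa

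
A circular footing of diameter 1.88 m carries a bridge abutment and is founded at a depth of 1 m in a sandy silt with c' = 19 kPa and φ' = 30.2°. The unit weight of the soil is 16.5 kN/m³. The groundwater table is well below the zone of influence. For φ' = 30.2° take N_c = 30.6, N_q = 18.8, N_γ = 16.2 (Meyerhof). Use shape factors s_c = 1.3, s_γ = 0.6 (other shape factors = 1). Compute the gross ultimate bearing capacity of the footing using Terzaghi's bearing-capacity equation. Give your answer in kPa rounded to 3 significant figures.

q_ult ≈ 1220 kPa

q = γ·D_f = 16.5 × 1 = 16.5 kPa.
c·N_c·s_c = 19 × 30.6 × 1.3 = 755.82 kPa
q·N_q = 16.5 × 18.8 = 310.2 kPa
0.5·γ·B·N_γ·s_γ = 0.5 × 16.5 × 1.88 × 16.2 × 0.6 = 150.76 kPa
q_ult = 755.82 + 310.2 + 150.76 = 1216.8 kPa.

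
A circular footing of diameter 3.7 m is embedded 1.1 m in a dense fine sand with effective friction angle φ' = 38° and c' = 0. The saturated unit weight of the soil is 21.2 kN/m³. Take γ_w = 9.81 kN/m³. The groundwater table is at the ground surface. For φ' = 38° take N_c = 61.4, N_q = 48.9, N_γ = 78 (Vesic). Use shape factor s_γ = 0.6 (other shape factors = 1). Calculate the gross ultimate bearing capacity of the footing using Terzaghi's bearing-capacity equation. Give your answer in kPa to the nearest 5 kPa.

q_ult ≈ 1600 kPa

With the water table at the surface the whole profile is submerged: γ' = 21.2 − 9.81 = 11.39 kN/m³, so q = γ'·D_f = 12.529 kPa; the same γ' applies in the ½γBN_γ term.
q_ult = q·N_q + 0.5·γ·B·N_γ·s_γ
     = 12.529 × 48.9 + 0.5 × 11.39 × 3.7 × 78 × 0.6
     = 612.67 + 986.15 = 1598.8 kPa.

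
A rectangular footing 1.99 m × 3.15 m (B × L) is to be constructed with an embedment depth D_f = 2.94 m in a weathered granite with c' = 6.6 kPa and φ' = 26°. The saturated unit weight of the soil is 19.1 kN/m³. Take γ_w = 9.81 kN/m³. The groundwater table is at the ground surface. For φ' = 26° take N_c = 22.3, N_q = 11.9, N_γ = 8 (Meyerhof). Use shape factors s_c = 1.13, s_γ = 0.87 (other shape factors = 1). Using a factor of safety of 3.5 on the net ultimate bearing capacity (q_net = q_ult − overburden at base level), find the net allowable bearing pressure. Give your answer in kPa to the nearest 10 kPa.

γ' = 19.1 − 9.81 = 9.29 kN/m³ (submerged throughout). q = 9.29 × 2.94 = 27.313 kPa; the same γ' applies in the ½γBN_γ term.
c·N_c·s_c = 6.6 × 22.3 × 1.13 = 166.31 kPa
q·N_q = 27.313 × 11.9 = 325.02 kPa
0.5·γ·B·N_γ·s_γ = 0.5 × 9.29 × 1.99 × 8 × 0.87 = 64.335 kPa
q_ult = 166.31 + 325.02 + 64.335 = 555.67 kPa.
q_net = 555.67 − 27.313 = 528.36 kPa.
q_all(net) = 528.36 / 3.5 = 150.96 kPa.

q_all(net) ≈ 150 kPa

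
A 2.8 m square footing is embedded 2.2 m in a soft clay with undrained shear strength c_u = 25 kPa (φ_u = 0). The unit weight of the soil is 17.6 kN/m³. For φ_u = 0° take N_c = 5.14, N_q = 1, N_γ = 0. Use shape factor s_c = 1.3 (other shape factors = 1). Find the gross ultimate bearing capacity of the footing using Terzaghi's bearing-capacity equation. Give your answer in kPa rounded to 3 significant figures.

q_ult ≈ 206 kPa

Overburden at base level: q = 17.6 × 2.2 = 38.72 kPa.
Cohesion term c·N_c·s_c = 25 × 5.14 × 1.3 = 167.05 kPa; surcharge term q·N_q = 38.72 × 1 = 38.72 kPa.
q_ult = 167.05 + 38.72 = 205.77 kPa.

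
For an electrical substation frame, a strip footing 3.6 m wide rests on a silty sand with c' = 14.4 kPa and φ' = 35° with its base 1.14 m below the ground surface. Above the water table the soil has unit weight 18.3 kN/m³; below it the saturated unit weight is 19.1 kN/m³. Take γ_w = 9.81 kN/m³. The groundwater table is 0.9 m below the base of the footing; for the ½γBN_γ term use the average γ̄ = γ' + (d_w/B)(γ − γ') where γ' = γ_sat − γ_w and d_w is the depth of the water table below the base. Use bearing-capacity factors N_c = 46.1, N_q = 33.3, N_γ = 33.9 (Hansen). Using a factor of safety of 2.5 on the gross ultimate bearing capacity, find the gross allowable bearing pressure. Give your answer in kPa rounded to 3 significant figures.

q = γ·D_f = 18.3 × 1.14 = 20.862 kPa.
γ' = 9.29 kN/m³; averaging over the depth B below the base, γ̄ = γ' + (d_w/B)(γ − γ') = 11.543 kN/m³.
c·N_c = 14.4 × 46.1 = 663.84 kPa
q·N_q = 20.862 × 33.3 = 694.7 kPa
0.5·γ·B·N_γ = 0.5 × 11.543 × 3.6 × 33.9 = 704.32 kPa
q_ult = 663.84 + 694.7 + 704.32 = 2062.9 kPa.
q_all = 2062.9 / 2.5 = 825.15 kPa.

q_all ≈ 825 kPa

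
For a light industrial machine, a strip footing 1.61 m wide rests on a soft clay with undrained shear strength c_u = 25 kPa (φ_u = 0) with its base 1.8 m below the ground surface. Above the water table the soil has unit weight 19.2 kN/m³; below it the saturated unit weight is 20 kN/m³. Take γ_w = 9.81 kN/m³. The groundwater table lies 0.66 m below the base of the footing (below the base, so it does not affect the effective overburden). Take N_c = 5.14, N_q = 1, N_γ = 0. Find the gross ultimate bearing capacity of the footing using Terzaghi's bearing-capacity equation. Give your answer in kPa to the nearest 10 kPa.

Overburden at base level: q = 19.2 × 1.8 = 34.56 kPa.
Cohesion term c·N_c = 25 × 5.14 = 128.5 kPa; surcharge term q·N_q = 34.56 × 1 = 34.56 kPa.
q_ult = 128.5 + 34.56 = 163.06 kPa.

q_ult ≈ 160 kPa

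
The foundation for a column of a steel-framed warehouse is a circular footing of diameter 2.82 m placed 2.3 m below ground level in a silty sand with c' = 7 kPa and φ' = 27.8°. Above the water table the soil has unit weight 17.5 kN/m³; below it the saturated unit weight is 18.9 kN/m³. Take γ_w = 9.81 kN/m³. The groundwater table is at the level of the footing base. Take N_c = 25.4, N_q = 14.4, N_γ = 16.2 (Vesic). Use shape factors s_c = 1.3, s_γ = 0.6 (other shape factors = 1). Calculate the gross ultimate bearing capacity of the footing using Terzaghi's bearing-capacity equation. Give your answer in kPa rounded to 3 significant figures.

q_ult ≈ 935 kPa

Overburden at base level: q = 17.5 × 2.3 = 40.25 kPa.
Below the base the soil is submerged, so the ½γBN_γ term uses γ' = 18.9 − 9.81 = 9.09 kN/m³.
Cohesion term c·N_c·s_c = 7 × 25.4 × 1.3 = 231.14 kPa; surcharge term q·N_q = 40.25 × 14.4 = 579.6 kPa; self-weight term 0.5·γ·B·N_γ·s_γ = 0.5 × 9.09 × 2.82 × 16.2 × 0.6 = 124.58 kPa.
q_ult = 231.14 + 579.6 + 124.58 = 935.32 kPa.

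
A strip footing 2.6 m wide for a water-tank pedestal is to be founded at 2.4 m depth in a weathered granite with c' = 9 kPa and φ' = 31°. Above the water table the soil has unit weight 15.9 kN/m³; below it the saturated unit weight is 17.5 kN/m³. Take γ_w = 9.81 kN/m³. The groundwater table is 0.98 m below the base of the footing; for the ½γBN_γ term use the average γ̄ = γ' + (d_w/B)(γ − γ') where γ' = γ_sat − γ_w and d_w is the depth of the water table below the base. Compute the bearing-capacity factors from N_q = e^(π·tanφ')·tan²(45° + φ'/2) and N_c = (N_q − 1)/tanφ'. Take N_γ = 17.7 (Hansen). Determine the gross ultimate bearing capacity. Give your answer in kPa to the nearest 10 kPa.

q_ult ≈ 1330 kPa

tan31° = 0.6009, so N_q = e^(π×0.6009)·tan²(60.5°) = 6.604 × 3.124 = 20.63.
N_c = (20.63 − 1)/tan31° = 32.67.
Effective surcharge at the founding depth q = γ·D_f = 15.9 × 2.4 = 38.16 kPa.
With d_w = 0.98 m < B, γ̄ = 7.69 + (0.98/2.6) × (15.9 − 7.69) = 10.785 kN/m³.
q_ult = c·N_c + q·N_q + 0.5·γ·B·N_γ
     = 9 × 32.671 + 38.16 × 20.631 + 0.5 × 10.785 × 2.6 × 17.7
     = 294.04 + 787.27 + 248.15 = 1329.5 kPa.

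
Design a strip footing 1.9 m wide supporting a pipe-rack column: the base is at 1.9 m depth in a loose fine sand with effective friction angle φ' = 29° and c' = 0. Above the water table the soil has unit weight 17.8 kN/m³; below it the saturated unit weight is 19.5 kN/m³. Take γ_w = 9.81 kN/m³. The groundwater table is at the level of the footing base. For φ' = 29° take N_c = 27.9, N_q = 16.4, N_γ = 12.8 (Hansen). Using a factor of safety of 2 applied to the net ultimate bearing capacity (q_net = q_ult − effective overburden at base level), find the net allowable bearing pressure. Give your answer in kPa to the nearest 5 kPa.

q_all(net) ≈ 320 kPa

q = γ·D_f = 17.8 × 1.9 = 33.82 kPa.
For the ½γBN_γ term take γ' = 19.5 − 9.81 = 9.69 kN/m³ (soil below base is submerged).
q·N_q = 33.82 × 16.4 = 554.65 kPa
0.5·γ·B·N_γ = 0.5 × 9.69 × 1.9 × 12.8 = 117.83 kPa
q_ult = 554.65 + 117.83 = 672.48 kPa.
Net ultimate: q_net = 672.48 − 33.82 = 638.66 kPa.
q_all(net) = 638.66 / 2 = 319.33 kPa.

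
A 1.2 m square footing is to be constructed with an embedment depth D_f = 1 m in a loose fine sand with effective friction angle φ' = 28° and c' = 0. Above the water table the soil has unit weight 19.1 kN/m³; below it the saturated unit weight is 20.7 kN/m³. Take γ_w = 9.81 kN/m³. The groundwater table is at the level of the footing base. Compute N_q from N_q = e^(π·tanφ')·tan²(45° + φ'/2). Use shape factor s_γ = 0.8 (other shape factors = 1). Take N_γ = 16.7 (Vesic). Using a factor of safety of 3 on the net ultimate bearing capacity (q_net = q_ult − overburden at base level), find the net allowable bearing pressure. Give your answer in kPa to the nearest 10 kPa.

q_all(net) ≈ 120 kPa

N_q = e^(π·tan28°)·tan²(59°) = 14.72.
q = γ·D_f = 19.1 × 1 = 19.1 kPa.
For the ½γBN_γ term take γ' = 20.7 − 9.81 = 10.89 kN/m³ (soil below base is submerged).
q·N_q = 19.1 × 14.72 = 281.15 kPa
0.5·γ·B·N_γ·s_γ = 0.5 × 10.89 × 1.2 × 16.7 × 0.8 = 87.294 kPa
q_ult = 281.15 + 87.294 = 368.44 kPa.
q_net = 368.44 − 19.1 = 349.34 kPa.
q_all(net) = 349.34 / 3 = 116.45 kPa.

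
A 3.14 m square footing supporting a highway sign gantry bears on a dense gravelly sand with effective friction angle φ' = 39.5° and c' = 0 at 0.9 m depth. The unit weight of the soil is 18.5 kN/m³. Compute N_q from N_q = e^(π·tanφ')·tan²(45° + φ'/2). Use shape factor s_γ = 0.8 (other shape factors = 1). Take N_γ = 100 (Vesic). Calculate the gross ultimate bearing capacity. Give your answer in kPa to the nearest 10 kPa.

q_ult ≈ 3320 kPa

tan39.5° = 0.8243, so N_q = e^(π×0.8243)·tan²(64.75°) = 13.326 × 4.496 = 59.91.
Effective surcharge at the founding depth q = γ·D_f = 18.5 × 0.9 = 16.65 kPa.
q_ult = q·N_q + 0.5·γ·B·N_γ·s_γ
     = 16.65 × 59.91 + 0.5 × 18.5 × 3.14 × 100 × 0.8
     = 997.51 + 2323.6 = 3321.1 kPa.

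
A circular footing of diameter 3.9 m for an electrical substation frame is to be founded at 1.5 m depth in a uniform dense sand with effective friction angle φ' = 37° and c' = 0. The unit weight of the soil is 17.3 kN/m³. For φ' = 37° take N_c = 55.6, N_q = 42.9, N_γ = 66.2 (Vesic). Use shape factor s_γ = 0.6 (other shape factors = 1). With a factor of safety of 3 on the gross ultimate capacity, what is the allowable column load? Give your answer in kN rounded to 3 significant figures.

Effective surcharge at the founding depth q = γ·D_f = 17.3 × 1.5 = 25.95 kPa.
q_ult = q·N_q + 0.5·γ·B·N_γ·s_γ
     = 25.95 × 42.9 + 0.5 × 17.3 × 3.9 × 66.2 × 0.6
     = 1113.3 + 1340 = 2453.2 kPa.
Gross allowable pressure q_all = 2453.2 / 3 = 817.74 kPa.
Footing area = 11.9459 m², so allowable column load = 817.74 × 11.9459 = 9768.6 kN.

P_all ≈ 9770 kN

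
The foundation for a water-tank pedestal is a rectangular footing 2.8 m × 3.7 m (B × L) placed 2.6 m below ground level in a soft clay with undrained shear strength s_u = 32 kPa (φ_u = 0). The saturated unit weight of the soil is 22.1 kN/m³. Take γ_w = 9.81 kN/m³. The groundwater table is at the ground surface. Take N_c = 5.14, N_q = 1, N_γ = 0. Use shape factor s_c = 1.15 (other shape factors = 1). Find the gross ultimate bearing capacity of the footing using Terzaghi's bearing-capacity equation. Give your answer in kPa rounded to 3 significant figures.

q_ult ≈ 221 kPa

With the water table at the surface the whole profile is submerged: γ' = 22.1 − 9.81 = 12.29 kN/m³, so q = γ'·D_f = 31.954 kPa.
q_ult = c·N_c·s_c + q·N_q
     = 32 × 5.14 × 1.15 + 31.954 × 1
     = 189.15 + 31.954 = 221.11 kPa.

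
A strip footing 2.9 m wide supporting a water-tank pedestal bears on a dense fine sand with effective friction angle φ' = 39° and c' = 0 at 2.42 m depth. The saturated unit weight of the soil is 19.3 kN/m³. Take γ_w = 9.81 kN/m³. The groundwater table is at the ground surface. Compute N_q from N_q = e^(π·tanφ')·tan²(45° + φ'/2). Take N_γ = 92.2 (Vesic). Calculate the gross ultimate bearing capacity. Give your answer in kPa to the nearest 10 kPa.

tan39° = 0.8098, so N_q = e^(π×0.8098)·tan²(64.5°) = 12.731 × 4.395 = 55.96.
With the water table at the surface the whole profile is submerged: γ' = 19.3 − 9.81 = 9.49 kN/m³, so q = γ'·D_f = 22.966 kPa; the same γ' applies in the ½γBN_γ term.
q_ult = q·N_q + 0.5·γ·B·N_γ
     = 22.966 × 55.957 + 0.5 × 9.49 × 2.9 × 92.2
     = 1285.1 + 1268.7 = 2553.8 kPa.

q_ult ≈ 2550 kPa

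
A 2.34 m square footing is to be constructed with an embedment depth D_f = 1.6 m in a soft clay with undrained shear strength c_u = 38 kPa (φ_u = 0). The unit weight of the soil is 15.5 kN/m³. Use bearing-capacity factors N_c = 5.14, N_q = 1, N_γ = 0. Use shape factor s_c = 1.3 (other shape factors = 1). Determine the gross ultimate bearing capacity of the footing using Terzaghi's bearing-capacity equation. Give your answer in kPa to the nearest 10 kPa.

q = γ·D_f = 15.5 × 1.6 = 24.8 kPa.
c·N_c·s_c = 38 × 5.14 × 1.3 = 253.92 kPa
q·N_q = 24.8 × 1 = 24.8 kPa
q_ult = 253.92 + 24.8 = 278.72 kPa.

q_ult ≈ 280 kPa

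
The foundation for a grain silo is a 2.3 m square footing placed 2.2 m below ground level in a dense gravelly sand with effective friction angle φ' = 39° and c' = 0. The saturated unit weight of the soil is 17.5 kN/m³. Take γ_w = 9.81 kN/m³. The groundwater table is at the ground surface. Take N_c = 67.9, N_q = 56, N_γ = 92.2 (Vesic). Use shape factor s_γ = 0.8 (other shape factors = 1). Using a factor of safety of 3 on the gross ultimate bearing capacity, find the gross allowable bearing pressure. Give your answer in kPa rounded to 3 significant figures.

With the water table at the surface the whole profile is submerged: γ' = 17.5 − 9.81 = 7.69 kN/m³, so q = γ'·D_f = 16.918 kPa; the same γ' applies in the ½γBN_γ term.
q_ult = q·N_q + 0.5·γ·B·N_γ·s_γ
     = 16.918 × 56 + 0.5 × 7.69 × 2.3 × 92.2 × 0.8
     = 947.41 + 652.3 = 1599.7 kPa.
q_all = 1599.7 / 3 = 533.23 kPa.

q_all ≈ 533 kPa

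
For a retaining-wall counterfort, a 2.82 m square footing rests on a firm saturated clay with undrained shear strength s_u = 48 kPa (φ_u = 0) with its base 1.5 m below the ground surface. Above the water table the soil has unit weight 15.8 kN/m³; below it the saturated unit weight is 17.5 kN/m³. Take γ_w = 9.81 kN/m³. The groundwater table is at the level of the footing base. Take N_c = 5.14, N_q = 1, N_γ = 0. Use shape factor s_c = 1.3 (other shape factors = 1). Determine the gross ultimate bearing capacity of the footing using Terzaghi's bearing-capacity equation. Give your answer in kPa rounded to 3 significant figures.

q_ult ≈ 344 kPa

q = γ·D_f = 15.8 × 1.5 = 23.7 kPa.
c·N_c·s_c = 48 × 5.14 × 1.3 = 320.74 kPa
q·N_q = 23.7 × 1 = 23.7 kPa
q_ult = 320.74 + 23.7 = 344.44 kPa.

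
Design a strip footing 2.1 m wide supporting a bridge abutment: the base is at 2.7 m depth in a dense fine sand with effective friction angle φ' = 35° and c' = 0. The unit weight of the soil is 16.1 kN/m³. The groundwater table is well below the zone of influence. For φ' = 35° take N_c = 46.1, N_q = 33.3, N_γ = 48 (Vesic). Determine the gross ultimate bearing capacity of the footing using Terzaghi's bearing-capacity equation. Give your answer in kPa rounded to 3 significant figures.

Overburden at base level: q = 16.1 × 2.7 = 43.47 kPa.
Surcharge term q·N_q = 43.47 × 33.3 = 1447.6 kPa; self-weight term 0.5·γ·B·N_γ = 0.5 × 16.1 × 2.1 × 48 = 811.44 kPa.
q_ult = 1447.6 + 811.44 = 2259 kPa.

q_ult ≈ 2260 kPa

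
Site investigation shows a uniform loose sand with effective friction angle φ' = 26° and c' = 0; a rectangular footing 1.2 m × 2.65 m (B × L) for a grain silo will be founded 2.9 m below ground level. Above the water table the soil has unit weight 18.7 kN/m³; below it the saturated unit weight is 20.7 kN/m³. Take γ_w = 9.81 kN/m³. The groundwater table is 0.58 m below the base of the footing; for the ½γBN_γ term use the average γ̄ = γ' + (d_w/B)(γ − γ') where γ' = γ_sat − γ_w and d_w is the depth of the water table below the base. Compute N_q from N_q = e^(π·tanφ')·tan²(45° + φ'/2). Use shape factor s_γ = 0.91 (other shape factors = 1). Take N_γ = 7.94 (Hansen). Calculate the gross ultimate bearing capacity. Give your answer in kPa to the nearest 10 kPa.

tan26° = 0.4877, so N_q = e^(π×0.4877)·tan²(58°) = 4.629 × 2.561 = 11.85.
q = γ·D_f = 18.7 × 2.9 = 54.23 kPa.
γ' = 10.89 kN/m³; averaging over the depth B below the base, γ̄ = γ' + (d_w/B)(γ − γ') = 14.665 kN/m³.
q·N_q = 54.23 × 11.854 = 642.85 kPa
0.5·γ·B·N_γ·s_γ = 0.5 × 14.665 × 1.2 × 7.94 × 0.91 = 63.576 kPa
q_ult = 642.85 + 63.576 = 706.43 kPa.

q_ult ≈ 710 kPa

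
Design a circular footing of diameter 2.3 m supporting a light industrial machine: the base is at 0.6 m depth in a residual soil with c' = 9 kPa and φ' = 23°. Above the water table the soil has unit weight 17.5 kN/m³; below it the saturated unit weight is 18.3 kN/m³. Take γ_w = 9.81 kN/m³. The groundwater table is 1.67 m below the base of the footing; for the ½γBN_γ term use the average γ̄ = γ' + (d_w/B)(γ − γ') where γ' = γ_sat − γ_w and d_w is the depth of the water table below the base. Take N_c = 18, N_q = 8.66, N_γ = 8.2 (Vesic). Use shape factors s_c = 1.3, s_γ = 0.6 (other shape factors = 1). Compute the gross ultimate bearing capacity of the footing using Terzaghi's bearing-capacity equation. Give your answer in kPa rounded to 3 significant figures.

q_ult ≈ 387 kPa

Overburden at base level: q = 17.5 × 0.6 = 10.5 kPa.
The water table is 1.67 m below the base (< B = 2.3 m), so the ½γBN_γ term uses γ̄ = γ' + (d_w/B)(γ − γ') = 8.49 + (1.67/2.3)(17.5 − 8.49) = 15.032 kN/m³.
Cohesion term c·N_c·s_c = 9 × 18 × 1.3 = 210.6 kPa; surcharge term q·N_q = 10.5 × 8.66 = 90.93 kPa; self-weight term 0.5·γ·B·N_γ·s_γ = 0.5 × 15.032 × 2.3 × 8.2 × 0.6 = 85.051 kPa.
q_ult = 210.6 + 90.93 + 85.051 = 386.58 kPa.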